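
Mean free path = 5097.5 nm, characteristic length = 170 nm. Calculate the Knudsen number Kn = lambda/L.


Knudsen number Kn = lambda / L
Kn = 5097.5 / 170
Kn = 29.9853

29.9853


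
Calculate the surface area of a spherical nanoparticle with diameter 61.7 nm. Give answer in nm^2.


Radius r = 61.7/2 = 30.85 nm
Surface area SA = 4 * pi * r^2
SA = 4 * pi * (30.85)^2
SA = 11959.7 nm^2

11959.7


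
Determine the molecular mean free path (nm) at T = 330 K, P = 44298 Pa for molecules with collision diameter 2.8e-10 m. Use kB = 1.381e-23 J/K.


Mean free path: lambda = kB*T / (sqrt(2) * pi * d^2 * P)
lambda = 1.381e-23 * 330 / (sqrt(2) * pi * (2.8e-10)^2 * 44298)
lambda = 2.95354e-07 m
lambda = 295.35 nm

295.35


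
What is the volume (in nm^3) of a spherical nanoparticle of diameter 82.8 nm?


Radius r = 82.8/2 = 41.4 nm
Volume V = (4/3) * pi * r^3
V = (4/3) * pi * (41.4)^3
V = 297227.94 nm^3

297227.94


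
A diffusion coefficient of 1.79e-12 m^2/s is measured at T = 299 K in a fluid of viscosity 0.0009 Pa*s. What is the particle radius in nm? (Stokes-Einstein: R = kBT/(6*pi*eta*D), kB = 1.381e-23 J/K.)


Stokes-Einstein: R = kB*T / (6*pi*eta*D)
R = 1.381e-23 * 299 / (6 * pi * 0.0009 * 1.79e-12)
R = 1.35978e-07 m = 135.98 nm

135.98


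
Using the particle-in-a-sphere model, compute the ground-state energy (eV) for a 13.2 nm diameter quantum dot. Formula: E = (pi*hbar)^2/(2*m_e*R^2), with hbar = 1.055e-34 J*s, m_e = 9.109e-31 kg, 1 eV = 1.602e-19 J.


Radius R = 13.2/2 = 6.6 nm = 6.6e-09 m
E = (pi * 1.055e-34)^2 / (2 * 9.109e-31 * (6.6e-09)^2)
E(J) = 1.38425e-21
E = E(J) / 1.602e-19 = 0.0086 eV

0.0086


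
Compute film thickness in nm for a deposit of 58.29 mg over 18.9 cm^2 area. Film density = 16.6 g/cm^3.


Convert: m = 58.29 mg = 5.8290e-05 kg, A = 18.9 cm^2 = 1.8900e-03 m^2, rho = 16.6 g/cm^3 = 16600 kg/m^3
t = m / (A * rho)
t = 5.8290e-05 / (1.8900e-03 * 16600)
t = 1.8579e-06 m = 1857.9 nm

1857.9


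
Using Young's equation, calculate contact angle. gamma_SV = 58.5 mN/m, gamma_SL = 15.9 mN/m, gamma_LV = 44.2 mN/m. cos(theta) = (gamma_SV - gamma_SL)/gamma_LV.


cos(theta) = (gamma_SV - gamma_SL) / gamma_LV
cos(theta) = (58.5 - 15.9) / 44.2
cos(theta) = 0.963801
theta = arccos(0.963801) = 15.46 degrees

15.46


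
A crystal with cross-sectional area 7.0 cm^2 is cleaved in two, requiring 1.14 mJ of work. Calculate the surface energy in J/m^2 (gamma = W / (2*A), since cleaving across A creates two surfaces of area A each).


Convert: A = 7.0 cm^2 = 0.0007 m^2, W = 1.14 mJ = 0.00114 J
Cleaving exposes two faces of area A, so total new surface = 2*A and gamma = W / (2*A)
gamma = 0.00114 / (2 * 0.0007)
gamma = 0.814 J/m^2

0.814


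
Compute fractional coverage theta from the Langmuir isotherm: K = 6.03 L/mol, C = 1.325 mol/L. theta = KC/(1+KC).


Langmuir isotherm: theta = K*C / (1 + K*C)
K*C = 6.03 * 1.325 = 7.98975
theta = 7.98975 / (1 + 7.98975) = 7.98975 / 8.98975
theta = 0.8888

0.8888


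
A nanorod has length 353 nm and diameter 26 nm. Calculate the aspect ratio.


Aspect ratio AR = length / diameter
AR = 353 / 26
AR = 13.58

13.58


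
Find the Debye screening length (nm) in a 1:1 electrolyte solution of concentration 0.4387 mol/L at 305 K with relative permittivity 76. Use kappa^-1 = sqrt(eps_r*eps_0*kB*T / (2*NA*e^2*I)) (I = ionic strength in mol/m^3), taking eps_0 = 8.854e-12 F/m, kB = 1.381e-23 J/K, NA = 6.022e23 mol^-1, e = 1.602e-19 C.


Ionic strength I = 0.4387 * 1^2 * 1000 = 438.7 mol/m^3
kappa^-1 = sqrt(76 * 8.854e-12 * 1.381e-23 * 305 / (2 * 6.022e23 * (1.602e-19)^2 * 438.7))
kappa^-1 = 0.457 nm

0.457


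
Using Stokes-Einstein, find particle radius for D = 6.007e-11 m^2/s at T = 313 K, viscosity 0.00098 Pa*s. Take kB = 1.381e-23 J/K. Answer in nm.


Stokes-Einstein: R = kB*T / (6*pi*eta*D)
R = 1.381e-23 * 313 / (6 * pi * 0.00098 * 6.007e-11)
R = 3.89541e-09 m = 3.9 nm

3.9


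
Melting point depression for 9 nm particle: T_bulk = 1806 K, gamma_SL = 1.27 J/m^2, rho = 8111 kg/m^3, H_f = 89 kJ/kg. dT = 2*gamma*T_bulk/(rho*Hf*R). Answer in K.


Radius R = 9/2 = 4.5 nm = 4.5e-09 m
Convert H_f = 89 kJ/kg = 89000 J/kg
dT = 2 * gamma_SL * T_bulk / (rho * H_f * R)
dT = 2 * 1.27 * 1806 / (8111 * 89000 * 4.5e-09)
dT = 1412.1 K

1412.1


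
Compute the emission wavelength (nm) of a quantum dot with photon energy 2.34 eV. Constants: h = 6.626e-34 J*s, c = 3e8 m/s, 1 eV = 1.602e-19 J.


Convert energy: E = 2.34 eV = 2.34 * 1.602e-19 = 3.74868e-19 J
lambda = h*c / E = 6.626e-34 * 3e8 / 3.74868e-19
lambda = 5.30267e-07 m = 530.3 nm

530.3


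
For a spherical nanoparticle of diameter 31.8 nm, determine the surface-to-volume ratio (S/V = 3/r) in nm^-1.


Radius r = 31.8/2 = 15.9 nm
S/V = 3 / r = 3 / 15.9
S/V = 0.1887 nm^-1

0.1887


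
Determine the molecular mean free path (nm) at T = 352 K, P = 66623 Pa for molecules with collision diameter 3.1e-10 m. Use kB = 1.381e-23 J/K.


Mean free path: lambda = kB*T / (sqrt(2) * pi * d^2 * P)
lambda = 1.381e-23 * 352 / (sqrt(2) * pi * (3.1e-10)^2 * 66623)
lambda = 1.70893e-07 m
lambda = 170.89 nm

170.89


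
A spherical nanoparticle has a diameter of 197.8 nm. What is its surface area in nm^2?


Radius r = 197.8/2 = 98.9 nm
Surface area SA = 4 * pi * r^2
SA = 4 * pi * (98.9)^2
SA = 122914.31 nm^2

122914.31


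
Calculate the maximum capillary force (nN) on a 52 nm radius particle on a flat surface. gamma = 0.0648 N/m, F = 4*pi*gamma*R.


Convert radius: R = 52 nm = 5.2e-08 m
F = 4 * pi * gamma * R
F = 4 * pi * 0.0648 * 5.2e-08
F = 4.23436e-08 N = 42.3436 nN

42.3436


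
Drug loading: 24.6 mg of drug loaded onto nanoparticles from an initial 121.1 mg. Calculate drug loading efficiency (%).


Drug loading efficiency = (drug loaded / drug initial) * 100
DLE = 24.6 / 121.1 * 100
DLE = 0.2031 * 100
DLE = 20.31%

20.31


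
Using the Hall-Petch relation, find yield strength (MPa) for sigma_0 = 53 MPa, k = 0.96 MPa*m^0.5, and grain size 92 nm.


d = 92 nm = 9.2e-08 m
sqrt(d) = 0.000303315
Hall-Petch contribution = k / sqrt(d) = 0.96 / 0.000303315 = 3165.0 MPa
sigma = sigma_0 + k/sqrt(d) = 53 + 3165.0 = 3218.0 MPa

3218.0


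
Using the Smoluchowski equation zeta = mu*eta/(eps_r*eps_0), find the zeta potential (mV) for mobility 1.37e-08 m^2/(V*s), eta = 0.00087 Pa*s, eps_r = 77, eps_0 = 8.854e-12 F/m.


Smoluchowski equation: zeta = mu * eta / (eps_r * eps_0)
zeta = 1.37e-08 * 0.00087 / (77 * 8.854e-12)
zeta = 0.017483 V = 17.48 mV

17.48


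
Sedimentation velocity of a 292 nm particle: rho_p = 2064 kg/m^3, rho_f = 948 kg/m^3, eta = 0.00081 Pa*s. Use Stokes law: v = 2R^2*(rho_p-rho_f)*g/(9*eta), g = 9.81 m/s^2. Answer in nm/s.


Radius R = 292/2 nm = 1.46e-07 m
Density difference = 2064 - 948 = 1116 kg/m^3
v = 2 * R^2 * (rho_p - rho_f) * g / (9 * eta)
v = 2 * (1.46e-07)^2 * 1116 * 9.81 / (9 * 0.00081)
v = 6.40238e-08 m/s = 64.0238 nm/s

64.0238


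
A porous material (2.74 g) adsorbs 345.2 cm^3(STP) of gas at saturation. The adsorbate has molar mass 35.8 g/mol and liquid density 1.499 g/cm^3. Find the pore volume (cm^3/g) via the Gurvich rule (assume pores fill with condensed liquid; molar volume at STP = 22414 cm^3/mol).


Moles adsorbed n = V_ads / 22414 = 345.2 / 22414 = 1.540109e-02 mol
Liquid volume V_liq = n * M / rho_liq = 1.540109e-02 * 35.8 / 1.499 = 0.36782 cm^3
Specific pore volume V_pore = V_liq / m_sample = 0.36782 / 2.74
V_pore = 0.1342 cm^3/g

0.1342


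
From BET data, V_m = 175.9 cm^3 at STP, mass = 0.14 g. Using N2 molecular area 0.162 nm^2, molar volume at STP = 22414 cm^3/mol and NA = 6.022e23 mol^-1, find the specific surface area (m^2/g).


Number of moles in monolayer = V_m / 22414 = 175.9 / 22414 = 0.00784777
Number of molecules = moles * NA = 0.00784777 * 6.022e23
SA = molecules * sigma / mass
SA = (175.9 / 22414) * 6.022e23 * 0.162e-18 / 0.14
SA = 5468.6 m^2/g

5468.6


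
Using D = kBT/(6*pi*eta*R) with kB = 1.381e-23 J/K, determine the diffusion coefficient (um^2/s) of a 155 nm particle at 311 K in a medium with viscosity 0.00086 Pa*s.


Radius R = 155/2 = 77.5 nm = 7.75e-08 m
D = kB*T / (6*pi*eta*R)
D = 1.381e-23 * 311 / (6 * pi * 0.00086 * 7.75e-08)
D = 3.41864e-12 m^2/s = 3.419 um^2/s

3.419


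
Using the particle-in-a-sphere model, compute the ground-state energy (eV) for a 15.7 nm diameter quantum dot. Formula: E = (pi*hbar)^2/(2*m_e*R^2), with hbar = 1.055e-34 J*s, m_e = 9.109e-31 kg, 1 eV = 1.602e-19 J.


Radius R = 15.7/2 = 7.85 nm = 7.85e-09 m
E = (pi * 1.055e-34)^2 / (2 * 9.109e-31 * (7.85e-09)^2)
E(J) = 9.78509e-22
E = E(J) / 1.602e-19 = 0.0061 eV

0.0061


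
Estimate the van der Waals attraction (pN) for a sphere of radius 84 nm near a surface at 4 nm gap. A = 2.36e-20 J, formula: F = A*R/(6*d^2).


Convert to SI: R = 84 nm = 8.4e-08 m, d = 4 nm = 4e-09 m
F = A * R / (6 * d^2)
F = 2.36e-20 * 8.4e-08 / (6 * (4e-09)^2)
F = 2.065e-11 N = 20.65 pN

20.65


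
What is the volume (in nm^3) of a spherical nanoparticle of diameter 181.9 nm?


Radius r = 181.9/2 = 90.95 nm
Volume V = (4/3) * pi * r^3
V = (4/3) * pi * (90.95)^3
V = 3151350.58 nm^3

3151350.58


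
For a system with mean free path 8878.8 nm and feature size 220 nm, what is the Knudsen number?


Knudsen number Kn = lambda / L
Kn = 8878.8 / 220
Kn = 40.3582

40.3582


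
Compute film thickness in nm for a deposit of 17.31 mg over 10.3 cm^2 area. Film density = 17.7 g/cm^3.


Convert: m = 17.31 mg = 1.7310e-05 kg, A = 10.3 cm^2 = 1.0300e-03 m^2, rho = 17.7 g/cm^3 = 17700 kg/m^3
t = m / (A * rho)
t = 1.7310e-05 / (1.0300e-03 * 17700)
t = 9.4948e-07 m = 949.5 nm

949.5


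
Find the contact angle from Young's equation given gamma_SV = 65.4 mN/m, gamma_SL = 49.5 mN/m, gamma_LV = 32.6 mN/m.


cos(theta) = (gamma_SV - gamma_SL) / gamma_LV
cos(theta) = (65.4 - 49.5) / 32.6
cos(theta) = 0.48773
theta = arccos(0.48773) = 60.81 degrees

60.81


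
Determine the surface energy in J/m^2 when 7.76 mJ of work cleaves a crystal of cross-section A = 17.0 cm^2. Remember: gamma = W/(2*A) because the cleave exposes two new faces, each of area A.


Convert: A = 17.0 cm^2 = 0.0017 m^2, W = 7.76 mJ = 0.00776 J
Cleaving exposes two faces of area A, so total new surface = 2*A and gamma = W / (2*A)
gamma = 0.00776 / (2 * 0.0017)
gamma = 2.282 J/m^2

2.282


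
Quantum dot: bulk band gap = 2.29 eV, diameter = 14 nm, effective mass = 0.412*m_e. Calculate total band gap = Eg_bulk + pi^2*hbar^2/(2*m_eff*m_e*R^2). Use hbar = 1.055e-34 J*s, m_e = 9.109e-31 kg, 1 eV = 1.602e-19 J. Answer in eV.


Radius R = 14/2 nm = 7e-09 m
Confinement energy dE = pi^2 * hbar^2 / (2 * m_eff * m_e * R^2)
dE = pi^2 * (1.055e-34)^2 / (2 * 0.412 * 9.109e-31 * (7e-09)^2) J, divided by 1.602e-19 J/eV
dE = 0.0186 eV
Total band gap = E_g(bulk) + dE = 2.29 + 0.0186 = 2.3086 eV

2.3086


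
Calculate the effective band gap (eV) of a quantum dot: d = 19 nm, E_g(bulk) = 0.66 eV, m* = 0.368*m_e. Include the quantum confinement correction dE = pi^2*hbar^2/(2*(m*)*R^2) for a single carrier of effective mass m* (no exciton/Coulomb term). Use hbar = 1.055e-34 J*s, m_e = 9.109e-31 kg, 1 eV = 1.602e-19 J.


Radius R = 19/2 nm = 9.5e-09 m
Confinement energy dE = pi^2 * hbar^2 / (2 * m_eff * m_e * R^2)
dE = pi^2 * (1.055e-34)^2 / (2 * 0.368 * 9.109e-31 * (9.5e-09)^2) J, divided by 1.602e-19 J/eV
dE = 0.0113 eV
Total band gap = E_g(bulk) + dE = 0.66 + 0.0113 = 0.6713 eV

0.6713


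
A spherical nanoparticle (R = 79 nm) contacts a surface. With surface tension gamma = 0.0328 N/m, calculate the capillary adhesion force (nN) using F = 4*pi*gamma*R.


Convert radius: R = 79 nm = 7.9e-08 m
F = 4 * pi * gamma * R
F = 4 * pi * 0.0328 * 7.9e-08
F = 3.2562e-08 N = 32.562 nN

32.562


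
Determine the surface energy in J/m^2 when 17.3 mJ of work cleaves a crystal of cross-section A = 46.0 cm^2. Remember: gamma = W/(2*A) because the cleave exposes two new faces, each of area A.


Convert: A = 46.0 cm^2 = 0.0046 m^2, W = 17.3 mJ = 0.0173 J
Cleaving exposes two faces of area A, so total new surface = 2*A and gamma = W / (2*A)
gamma = 0.0173 / (2 * 0.0046)
gamma = 1.88 J/m^2

1.88


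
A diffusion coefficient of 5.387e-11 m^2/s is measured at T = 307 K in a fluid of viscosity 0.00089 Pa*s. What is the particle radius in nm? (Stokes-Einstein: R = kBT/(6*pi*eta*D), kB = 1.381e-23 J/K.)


Stokes-Einstein: R = kB*T / (6*pi*eta*D)
R = 1.381e-23 * 307 / (6 * pi * 0.00089 * 5.387e-11)
R = 4.69131e-09 m = 4.69 nm

4.69


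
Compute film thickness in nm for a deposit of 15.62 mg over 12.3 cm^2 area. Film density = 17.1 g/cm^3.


Convert: m = 15.62 mg = 1.5620e-05 kg, A = 12.3 cm^2 = 1.2300e-03 m^2, rho = 17.1 g/cm^3 = 17100 kg/m^3
t = m / (A * rho)
t = 1.5620e-05 / (1.2300e-03 * 17100)
t = 7.4264e-07 m = 742.6 nm

742.6


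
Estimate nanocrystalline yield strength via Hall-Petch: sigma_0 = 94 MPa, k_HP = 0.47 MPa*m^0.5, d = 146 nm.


d = 146 nm = 1.46e-07 m
sqrt(d) = 0.0003820995
Hall-Petch contribution = k / sqrt(d) = 0.47 / 0.0003820995 = 1230.0 MPa
sigma = sigma_0 + k/sqrt(d) = 94 + 1230.0 = 1324.0 MPa

1324.0


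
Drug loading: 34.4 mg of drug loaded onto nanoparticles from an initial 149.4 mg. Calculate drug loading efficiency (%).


Drug loading efficiency = (drug loaded / drug initial) * 100
DLE = 34.4 / 149.4 * 100
DLE = 0.2303 * 100
DLE = 23.03%

23.03


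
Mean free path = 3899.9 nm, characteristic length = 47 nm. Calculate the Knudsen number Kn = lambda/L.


Knudsen number Kn = lambda / L
Kn = 3899.9 / 47
Kn = 82.9766

82.9766


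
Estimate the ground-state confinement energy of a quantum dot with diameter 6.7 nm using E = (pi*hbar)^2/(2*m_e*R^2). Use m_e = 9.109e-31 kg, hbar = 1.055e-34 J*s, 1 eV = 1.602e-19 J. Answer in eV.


Radius R = 6.7/2 = 3.35 nm = 3.35e-09 m
E = (pi * 1.055e-34)^2 / (2 * 9.109e-31 * (3.35e-09)^2)
E(J) = 5.37297e-21
E = E(J) / 1.602e-19 = 0.0335 eV

0.0335


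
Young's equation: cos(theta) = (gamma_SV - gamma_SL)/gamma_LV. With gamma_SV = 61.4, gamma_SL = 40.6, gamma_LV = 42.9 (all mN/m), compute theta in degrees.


cos(theta) = (gamma_SV - gamma_SL) / gamma_LV
cos(theta) = (61.4 - 40.6) / 42.9
cos(theta) = 0.484848
theta = arccos(0.484848) = 61.0 degrees

61.0


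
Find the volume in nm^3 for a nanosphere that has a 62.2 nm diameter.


Radius r = 62.2/2 = 31.1 nm
Volume V = (4/3) * pi * r^3
V = (4/3) * pi * (31.1)^3
V = 125999.78 nm^3

125999.78


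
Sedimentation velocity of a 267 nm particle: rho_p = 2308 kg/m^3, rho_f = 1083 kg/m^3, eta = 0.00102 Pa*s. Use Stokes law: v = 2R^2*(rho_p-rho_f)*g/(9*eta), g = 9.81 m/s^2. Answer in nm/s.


Radius R = 267/2 nm = 1.335e-07 m
Density difference = 2308 - 1083 = 1225 kg/m^3
v = 2 * R^2 * (rho_p - rho_f) * g / (9 * eta)
v = 2 * (1.335e-07)^2 * 1225 * 9.81 / (9 * 0.00102)
v = 4.66611e-08 m/s = 46.6611 nm/s

46.6611


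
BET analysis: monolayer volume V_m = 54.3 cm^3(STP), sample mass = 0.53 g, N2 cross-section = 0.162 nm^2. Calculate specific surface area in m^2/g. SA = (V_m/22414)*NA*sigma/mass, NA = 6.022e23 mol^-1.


Number of moles in monolayer = V_m / 22414 = 54.3 / 22414 = 0.00242259
Number of molecules = moles * NA = 0.00242259 * 6.022e23
SA = molecules * sigma / mass
SA = (54.3 / 22414) * 6.022e23 * 0.162e-18 / 0.53
SA = 445.9 m^2/g

445.9


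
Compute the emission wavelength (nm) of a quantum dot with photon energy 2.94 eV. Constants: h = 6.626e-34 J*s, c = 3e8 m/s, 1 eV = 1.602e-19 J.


Convert energy: E = 2.94 eV = 2.94 * 1.602e-19 = 4.70988e-19 J
lambda = h*c / E = 6.626e-34 * 3e8 / 4.70988e-19
lambda = 4.22049e-07 m = 422.0 nm

422.0


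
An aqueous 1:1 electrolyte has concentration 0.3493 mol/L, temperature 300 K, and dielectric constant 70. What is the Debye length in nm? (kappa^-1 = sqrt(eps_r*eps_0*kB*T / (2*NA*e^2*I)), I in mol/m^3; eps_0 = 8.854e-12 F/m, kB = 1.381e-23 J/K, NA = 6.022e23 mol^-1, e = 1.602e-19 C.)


Ionic strength I = 0.3493 * 1^2 * 1000 = 349.3 mol/m^3
kappa^-1 = sqrt(70 * 8.854e-12 * 1.381e-23 * 300 / (2 * 6.022e23 * (1.602e-19)^2 * 349.3))
kappa^-1 = 0.488 nm

0.488


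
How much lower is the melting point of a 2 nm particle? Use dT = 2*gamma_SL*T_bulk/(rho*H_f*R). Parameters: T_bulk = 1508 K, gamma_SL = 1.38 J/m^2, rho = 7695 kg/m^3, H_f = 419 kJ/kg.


Radius R = 2/2 = 1 nm = 1e-09 m
Convert H_f = 419 kJ/kg = 419000 J/kg
dT = 2 * gamma_SL * T_bulk / (rho * H_f * R)
dT = 2 * 1.38 * 1508 / (7695 * 419000 * 1e-09)
dT = 1290.9 K

1290.9


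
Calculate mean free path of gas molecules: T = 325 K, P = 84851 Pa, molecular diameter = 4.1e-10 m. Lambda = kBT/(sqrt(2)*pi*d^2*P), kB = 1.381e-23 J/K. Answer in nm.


Mean free path: lambda = kB*T / (sqrt(2) * pi * d^2 * P)
lambda = 1.381e-23 * 325 / (sqrt(2) * pi * (4.1e-10)^2 * 84851)
lambda = 7.08251e-08 m
lambda = 70.83 nm

70.83


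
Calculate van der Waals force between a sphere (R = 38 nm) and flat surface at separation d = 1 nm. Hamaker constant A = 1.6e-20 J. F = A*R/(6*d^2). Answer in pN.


Convert to SI: R = 38 nm = 3.8e-08 m, d = 1 nm = 1e-09 m
F = A * R / (6 * d^2)
F = 1.6e-20 * 3.8e-08 / (6 * (1e-09)^2)
F = 1.01333e-10 N = 101.333 pN

101.333


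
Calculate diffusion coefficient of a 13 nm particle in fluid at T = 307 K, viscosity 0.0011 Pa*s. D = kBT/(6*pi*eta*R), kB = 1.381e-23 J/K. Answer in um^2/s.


Radius R = 13/2 = 6.5 nm = 6.5e-09 m
D = kB*T / (6*pi*eta*R)
D = 1.381e-23 * 307 / (6 * pi * 0.0011 * 6.5e-09)
D = 3.14575e-11 m^2/s = 31.458 um^2/s

31.458


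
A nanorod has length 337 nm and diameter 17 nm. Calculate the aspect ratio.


Aspect ratio AR = length / diameter
AR = 337 / 17
AR = 19.82

19.82


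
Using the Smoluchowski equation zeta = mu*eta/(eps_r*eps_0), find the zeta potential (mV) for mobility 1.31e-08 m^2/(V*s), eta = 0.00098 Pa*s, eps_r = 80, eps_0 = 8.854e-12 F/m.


Smoluchowski equation: zeta = mu * eta / (eps_r * eps_0)
zeta = 1.31e-08 * 0.00098 / (80 * 8.854e-12)
zeta = 0.018125 V = 18.12 mV

18.12


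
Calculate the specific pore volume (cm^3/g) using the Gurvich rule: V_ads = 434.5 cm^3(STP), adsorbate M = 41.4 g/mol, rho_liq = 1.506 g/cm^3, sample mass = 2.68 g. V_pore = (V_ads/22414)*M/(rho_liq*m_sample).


Moles adsorbed n = V_ads / 22414 = 434.5 / 22414 = 1.938521e-02 mol
Liquid volume V_liq = n * M / rho_liq = 1.938521e-02 * 41.4 / 1.506 = 0.53290 cm^3
Specific pore volume V_pore = V_liq / m_sample = 0.53290 / 2.68
V_pore = 0.1988 cm^3/g

0.1988


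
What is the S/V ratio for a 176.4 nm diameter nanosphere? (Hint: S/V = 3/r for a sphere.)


Radius r = 176.4/2 = 88.2 nm
S/V = 3 / r = 3 / 88.2
S/V = 0.034 nm^-1

0.034


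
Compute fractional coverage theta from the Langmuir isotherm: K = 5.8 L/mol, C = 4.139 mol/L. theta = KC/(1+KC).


Langmuir isotherm: theta = K*C / (1 + K*C)
K*C = 5.8 * 4.139 = 24.0062
theta = 24.0062 / (1 + 24.0062) = 24.0062 / 25.0062
theta = 0.96

0.96


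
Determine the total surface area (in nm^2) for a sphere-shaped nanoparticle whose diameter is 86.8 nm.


Radius r = 86.8/2 = 43.4 nm
Surface area SA = 4 * pi * r^2
SA = 4 * pi * (43.4)^2
SA = 23669.51 nm^2

23669.51


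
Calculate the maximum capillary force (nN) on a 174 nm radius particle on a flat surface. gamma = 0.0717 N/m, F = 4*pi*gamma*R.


Convert radius: R = 174 nm = 1.74e-07 m
F = 4 * pi * gamma * R
F = 4 * pi * 0.0717 * 1.74e-07
F = 1.56776e-07 N = 156.7755 nN

156.7755


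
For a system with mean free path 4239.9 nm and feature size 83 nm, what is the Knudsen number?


Knudsen number Kn = lambda / L
Kn = 4239.9 / 83
Kn = 51.0831

51.0831


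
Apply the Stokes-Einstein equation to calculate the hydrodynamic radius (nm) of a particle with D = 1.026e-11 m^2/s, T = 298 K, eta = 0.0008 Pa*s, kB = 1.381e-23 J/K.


Stokes-Einstein: R = kB*T / (6*pi*eta*D)
R = 1.381e-23 * 298 / (6 * pi * 0.0008 * 1.026e-11)
R = 2.65994e-08 m = 26.6 nm

26.6


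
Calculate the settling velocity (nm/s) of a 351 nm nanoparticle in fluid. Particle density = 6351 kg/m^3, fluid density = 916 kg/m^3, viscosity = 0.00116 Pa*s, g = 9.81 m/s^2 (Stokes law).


Radius R = 351/2 nm = 1.755e-07 m
Density difference = 6351 - 916 = 5435 kg/m^3
v = 2 * R^2 * (rho_p - rho_f) * g / (9 * eta)
v = 2 * (1.755e-07)^2 * 5435 * 9.81 / (9 * 0.00116)
v = 3.14595e-07 m/s = 314.5953 nm/s

314.5953


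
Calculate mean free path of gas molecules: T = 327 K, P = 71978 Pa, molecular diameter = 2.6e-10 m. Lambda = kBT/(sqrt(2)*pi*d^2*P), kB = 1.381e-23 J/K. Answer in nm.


Mean free path: lambda = kB*T / (sqrt(2) * pi * d^2 * P)
lambda = 1.381e-23 * 327 / (sqrt(2) * pi * (2.6e-10)^2 * 71978)
lambda = 2.08896e-07 m
lambda = 208.9 nm

208.9


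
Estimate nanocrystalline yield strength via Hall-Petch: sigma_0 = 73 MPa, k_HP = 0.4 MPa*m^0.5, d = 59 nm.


d = 59 nm = 5.9e-08 m
sqrt(d) = 0.0002428992
Hall-Petch contribution = k / sqrt(d) = 0.4 / 0.0002428992 = 1646.8 MPa
sigma = sigma_0 + k/sqrt(d) = 73 + 1646.8 = 1719.8 MPa

1719.8


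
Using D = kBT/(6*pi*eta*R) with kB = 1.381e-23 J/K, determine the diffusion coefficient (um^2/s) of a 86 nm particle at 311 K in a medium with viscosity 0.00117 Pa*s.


Radius R = 86/2 = 43 nm = 4.3e-08 m
D = kB*T / (6*pi*eta*R)
D = 1.381e-23 * 311 / (6 * pi * 0.00117 * 4.3e-08)
D = 4.52896e-12 m^2/s = 4.529 um^2/s

4.529


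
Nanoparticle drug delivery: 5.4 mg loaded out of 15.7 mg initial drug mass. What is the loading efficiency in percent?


Drug loading efficiency = (drug loaded / drug initial) * 100
DLE = 5.4 / 15.7 * 100
DLE = 0.3439 * 100
DLE = 34.39%

34.39


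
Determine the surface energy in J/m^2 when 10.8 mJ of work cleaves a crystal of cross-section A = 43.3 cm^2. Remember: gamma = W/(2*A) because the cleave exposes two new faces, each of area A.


Convert: A = 43.3 cm^2 = 0.00433 m^2, W = 10.8 mJ = 0.0108 J
Cleaving exposes two faces of area A, so total new surface = 2*A and gamma = W / (2*A)
gamma = 0.0108 / (2 * 0.00433)
gamma = 1.247 J/m^2

1.247


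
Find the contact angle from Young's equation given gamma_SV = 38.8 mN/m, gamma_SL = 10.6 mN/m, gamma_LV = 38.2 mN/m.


cos(theta) = (gamma_SV - gamma_SL) / gamma_LV
cos(theta) = (38.8 - 10.6) / 38.2
cos(theta) = 0.73822
theta = arccos(0.73822) = 42.42 degrees

42.42


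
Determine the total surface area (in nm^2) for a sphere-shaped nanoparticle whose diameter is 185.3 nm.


Radius r = 185.3/2 = 92.65 nm
Surface area SA = 4 * pi * r^2
SA = 4 * pi * (92.65)^2
SA = 107870.01 nm^2

107870.01


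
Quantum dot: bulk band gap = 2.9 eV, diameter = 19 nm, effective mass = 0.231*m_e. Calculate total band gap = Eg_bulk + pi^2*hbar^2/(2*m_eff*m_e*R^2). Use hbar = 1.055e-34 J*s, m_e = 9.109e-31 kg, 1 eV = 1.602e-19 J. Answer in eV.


Radius R = 19/2 nm = 9.5e-09 m
Confinement energy dE = pi^2 * hbar^2 / (2 * m_eff * m_e * R^2)
dE = pi^2 * (1.055e-34)^2 / (2 * 0.231 * 9.109e-31 * (9.5e-09)^2) J, divided by 1.602e-19 J/eV
dE = 0.0181 eV
Total band gap = E_g(bulk) + dE = 2.9 + 0.0181 = 2.9181 eV

2.9181


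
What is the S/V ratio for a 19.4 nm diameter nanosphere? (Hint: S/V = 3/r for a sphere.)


Radius r = 19.4/2 = 9.7 nm
S/V = 3 / r = 3 / 9.7
S/V = 0.3093 nm^-1

0.3093


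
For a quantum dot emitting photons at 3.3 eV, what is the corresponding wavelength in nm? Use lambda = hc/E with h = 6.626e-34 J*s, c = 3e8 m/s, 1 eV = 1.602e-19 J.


Convert energy: E = 3.3 eV = 3.3 * 1.602e-19 = 5.2866e-19 J
lambda = h*c / E = 6.626e-34 * 3e8 / 5.2866e-19
lambda = 3.76007e-07 m = 376.0 nm

376.0


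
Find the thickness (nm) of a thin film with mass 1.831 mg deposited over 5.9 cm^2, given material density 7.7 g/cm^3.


Convert: m = 1.831 mg = 1.8310e-06 kg, A = 5.9 cm^2 = 5.9000e-04 m^2, rho = 7.7 g/cm^3 = 7700 kg/m^3
t = m / (A * rho)
t = 1.8310e-06 / (5.9000e-04 * 7700)
t = 4.0304e-07 m = 403.0 nm

403.0


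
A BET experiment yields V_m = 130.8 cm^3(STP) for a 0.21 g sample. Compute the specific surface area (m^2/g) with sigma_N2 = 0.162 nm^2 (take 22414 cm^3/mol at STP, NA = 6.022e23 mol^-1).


Number of moles in monolayer = V_m / 22414 = 130.8 / 22414 = 0.00583564
Number of molecules = moles * NA = 0.00583564 * 6.022e23
SA = molecules * sigma / mass
SA = (130.8 / 22414) * 6.022e23 * 0.162e-18 / 0.21
SA = 2711.0 m^2/g

2711.0


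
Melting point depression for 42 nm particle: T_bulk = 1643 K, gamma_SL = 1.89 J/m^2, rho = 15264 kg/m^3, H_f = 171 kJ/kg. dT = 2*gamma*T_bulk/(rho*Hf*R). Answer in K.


Radius R = 42/2 = 21 nm = 2.1e-08 m
Convert H_f = 171 kJ/kg = 171000 J/kg
dT = 2 * gamma_SL * T_bulk / (rho * H_f * R)
dT = 2 * 1.89 * 1643 / (15264 * 171000 * 2.1e-08)
dT = 113.3 K

113.3


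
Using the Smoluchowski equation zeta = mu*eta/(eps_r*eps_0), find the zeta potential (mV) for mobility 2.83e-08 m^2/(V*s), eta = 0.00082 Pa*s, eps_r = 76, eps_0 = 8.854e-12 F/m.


Smoluchowski equation: zeta = mu * eta / (eps_r * eps_0)
zeta = 2.83e-08 * 0.00082 / (76 * 8.854e-12)
zeta = 0.034486 V = 34.49 mV

34.49


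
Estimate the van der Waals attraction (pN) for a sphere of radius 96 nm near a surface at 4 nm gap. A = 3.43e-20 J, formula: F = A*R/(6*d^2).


Convert to SI: R = 96 nm = 9.6e-08 m, d = 4 nm = 4e-09 m
F = A * R / (6 * d^2)
F = 3.43e-20 * 9.6e-08 / (6 * (4e-09)^2)
F = 3.43e-11 N = 34.3 pN

34.3


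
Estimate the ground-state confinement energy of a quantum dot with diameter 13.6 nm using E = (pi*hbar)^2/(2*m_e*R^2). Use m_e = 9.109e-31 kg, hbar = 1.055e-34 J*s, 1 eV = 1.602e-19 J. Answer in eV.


Radius R = 13.6/2 = 6.8 nm = 6.8e-09 m
E = (pi * 1.055e-34)^2 / (2 * 9.109e-31 * (6.8e-09)^2)
E(J) = 1.30403e-21
E = E(J) / 1.602e-19 = 0.0081 eV

0.0081


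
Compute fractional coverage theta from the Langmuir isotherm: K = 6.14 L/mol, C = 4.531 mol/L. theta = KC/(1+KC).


Langmuir isotherm: theta = K*C / (1 + K*C)
K*C = 6.14 * 4.531 = 27.82034
theta = 27.82034 / (1 + 27.82034) = 27.82034 / 28.82034
theta = 0.9653

0.9653


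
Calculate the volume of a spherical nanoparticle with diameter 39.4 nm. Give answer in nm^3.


Radius r = 39.4/2 = 19.7 nm
Volume V = (4/3) * pi * r^3
V = (4/3) * pi * (19.7)^3
V = 32024.86 nm^3

32024.86


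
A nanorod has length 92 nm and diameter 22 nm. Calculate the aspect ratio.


Aspect ratio AR = length / diameter
AR = 92 / 22
AR = 4.18

4.18


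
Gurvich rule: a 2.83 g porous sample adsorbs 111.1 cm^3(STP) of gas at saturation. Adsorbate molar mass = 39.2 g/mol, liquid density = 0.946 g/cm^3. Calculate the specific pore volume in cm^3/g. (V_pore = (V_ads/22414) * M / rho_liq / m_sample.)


Moles adsorbed n = V_ads / 22414 = 111.1 / 22414 = 4.956723e-03 mol
Liquid volume V_liq = n * M / rho_liq = 4.956723e-03 * 39.2 / 0.946 = 0.20539 cm^3
Specific pore volume V_pore = V_liq / m_sample = 0.20539 / 2.83
V_pore = 0.0726 cm^3/g

0.0726


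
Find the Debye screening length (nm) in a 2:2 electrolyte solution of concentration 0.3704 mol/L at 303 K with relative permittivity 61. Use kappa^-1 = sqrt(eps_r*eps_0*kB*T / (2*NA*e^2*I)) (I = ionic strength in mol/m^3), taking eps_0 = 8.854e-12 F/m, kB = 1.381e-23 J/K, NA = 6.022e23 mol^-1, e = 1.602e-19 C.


Ionic strength I = 0.3704 * 2^2 * 1000 = 1481.6 mol/m^3
kappa^-1 = sqrt(61 * 8.854e-12 * 1.381e-23 * 303 / (2 * 6.022e23 * (1.602e-19)^2 * 1481.6))
kappa^-1 = 0.222 nm

0.222


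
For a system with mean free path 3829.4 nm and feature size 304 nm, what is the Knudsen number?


Knudsen number Kn = lambda / L
Kn = 3829.4 / 304
Kn = 12.5967

12.5967


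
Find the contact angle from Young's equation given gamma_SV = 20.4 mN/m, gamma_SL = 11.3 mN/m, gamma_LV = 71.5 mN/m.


cos(theta) = (gamma_SV - gamma_SL) / gamma_LV
cos(theta) = (20.4 - 11.3) / 71.5
cos(theta) = 0.127273
theta = arccos(0.127273) = 82.69 degrees

82.69


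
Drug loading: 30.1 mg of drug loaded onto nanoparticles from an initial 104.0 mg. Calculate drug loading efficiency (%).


Drug loading efficiency = (drug loaded / drug initial) * 100
DLE = 30.1 / 104.0 * 100
DLE = 0.2894 * 100
DLE = 28.94%

28.94


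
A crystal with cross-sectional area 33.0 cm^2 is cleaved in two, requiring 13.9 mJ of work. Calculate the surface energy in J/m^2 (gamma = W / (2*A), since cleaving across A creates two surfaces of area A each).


Convert: A = 33.0 cm^2 = 0.0033 m^2, W = 13.9 mJ = 0.0139 J
Cleaving exposes two faces of area A, so total new surface = 2*A and gamma = W / (2*A)
gamma = 0.0139 / (2 * 0.0033)
gamma = 2.106 J/m^2

2.106


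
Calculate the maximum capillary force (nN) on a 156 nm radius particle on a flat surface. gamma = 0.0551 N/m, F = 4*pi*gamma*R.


Convert radius: R = 156 nm = 1.56e-07 m
F = 4 * pi * gamma * R
F = 4 * pi * 0.0551 * 1.56e-07
F = 1.08015e-07 N = 108.0155 nN

108.0155


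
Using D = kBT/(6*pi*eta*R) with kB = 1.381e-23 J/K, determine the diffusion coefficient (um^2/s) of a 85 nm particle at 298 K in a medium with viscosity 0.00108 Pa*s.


Radius R = 85/2 = 42.5 nm = 4.25e-08 m
D = kB*T / (6*pi*eta*R)
D = 1.381e-23 * 298 / (6 * pi * 0.00108 * 4.25e-08)
D = 4.75659e-12 m^2/s = 4.757 um^2/s

4.757


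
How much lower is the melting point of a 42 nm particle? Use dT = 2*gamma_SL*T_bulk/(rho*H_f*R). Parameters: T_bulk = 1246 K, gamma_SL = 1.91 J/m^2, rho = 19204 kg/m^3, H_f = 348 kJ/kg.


Radius R = 42/2 = 21 nm = 2.1e-08 m
Convert H_f = 348 kJ/kg = 348000 J/kg
dT = 2 * gamma_SL * T_bulk / (rho * H_f * R)
dT = 2 * 1.91 * 1246 / (19204 * 348000 * 2.1e-08)
dT = 33.9 K

33.9


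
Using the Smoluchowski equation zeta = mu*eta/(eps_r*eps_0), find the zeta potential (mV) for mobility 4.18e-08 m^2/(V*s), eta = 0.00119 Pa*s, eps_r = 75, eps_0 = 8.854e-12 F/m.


Smoluchowski equation: zeta = mu * eta / (eps_r * eps_0)
zeta = 4.18e-08 * 0.00119 / (75 * 8.854e-12)
zeta = 0.074907 V = 74.91 mV

74.91


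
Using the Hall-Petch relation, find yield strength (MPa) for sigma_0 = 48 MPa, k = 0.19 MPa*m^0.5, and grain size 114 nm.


d = 114 nm = 1.14e-07 m
sqrt(d) = 0.0003376389
Hall-Petch contribution = k / sqrt(d) = 0.19 / 0.0003376389 = 562.7 MPa
sigma = sigma_0 + k/sqrt(d) = 48 + 562.7 = 610.7 MPa

610.7


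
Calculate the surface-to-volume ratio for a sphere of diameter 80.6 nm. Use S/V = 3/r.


Radius r = 80.6/2 = 40.3 nm
S/V = 3 / r = 3 / 40.3
S/V = 0.0744 nm^-1

0.0744


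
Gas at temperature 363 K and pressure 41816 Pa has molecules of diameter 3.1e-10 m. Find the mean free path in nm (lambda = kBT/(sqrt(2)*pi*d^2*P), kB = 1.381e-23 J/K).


Mean free path: lambda = kB*T / (sqrt(2) * pi * d^2 * P)
lambda = 1.381e-23 * 363 / (sqrt(2) * pi * (3.1e-10)^2 * 41816)
lambda = 2.80782e-07 m
lambda = 280.78 nm

280.78


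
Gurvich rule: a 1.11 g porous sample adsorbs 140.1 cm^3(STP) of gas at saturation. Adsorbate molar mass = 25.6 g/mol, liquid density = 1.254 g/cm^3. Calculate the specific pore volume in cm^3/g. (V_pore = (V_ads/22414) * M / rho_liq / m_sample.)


Moles adsorbed n = V_ads / 22414 = 140.1 / 22414 = 6.250558e-03 mol
Liquid volume V_liq = n * M / rho_liq = 6.250558e-03 * 25.6 / 1.254 = 0.12760 cm^3
Specific pore volume V_pore = V_liq / m_sample = 0.12760 / 1.11
V_pore = 0.115 cm^3/g

0.115


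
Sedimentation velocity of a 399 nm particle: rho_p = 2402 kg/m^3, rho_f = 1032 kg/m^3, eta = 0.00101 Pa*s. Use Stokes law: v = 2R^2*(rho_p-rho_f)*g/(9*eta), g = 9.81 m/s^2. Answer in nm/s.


Radius R = 399/2 nm = 1.995e-07 m
Density difference = 2402 - 1032 = 1370 kg/m^3
v = 2 * R^2 * (rho_p - rho_f) * g / (9 * eta)
v = 2 * (1.995e-07)^2 * 1370 * 9.81 / (9 * 0.00101)
v = 1.17691e-07 m/s = 117.6905 nm/s

117.6905


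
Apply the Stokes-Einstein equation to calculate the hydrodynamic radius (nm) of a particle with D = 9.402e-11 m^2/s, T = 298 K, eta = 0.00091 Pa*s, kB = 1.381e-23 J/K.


Stokes-Einstein: R = kB*T / (6*pi*eta*D)
R = 1.381e-23 * 298 / (6 * pi * 0.00091 * 9.402e-11)
R = 2.5518e-09 m = 2.55 nm

2.55


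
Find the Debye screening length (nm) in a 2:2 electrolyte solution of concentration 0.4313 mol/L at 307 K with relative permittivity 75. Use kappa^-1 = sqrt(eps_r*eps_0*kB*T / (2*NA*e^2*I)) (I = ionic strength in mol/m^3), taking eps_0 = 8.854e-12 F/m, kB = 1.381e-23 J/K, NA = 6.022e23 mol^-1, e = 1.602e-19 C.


Ionic strength I = 0.4313 * 2^2 * 1000 = 1725.2 mol/m^3
kappa^-1 = sqrt(75 * 8.854e-12 * 1.381e-23 * 307 / (2 * 6.022e23 * (1.602e-19)^2 * 1725.2))
kappa^-1 = 0.23 nm

0.23


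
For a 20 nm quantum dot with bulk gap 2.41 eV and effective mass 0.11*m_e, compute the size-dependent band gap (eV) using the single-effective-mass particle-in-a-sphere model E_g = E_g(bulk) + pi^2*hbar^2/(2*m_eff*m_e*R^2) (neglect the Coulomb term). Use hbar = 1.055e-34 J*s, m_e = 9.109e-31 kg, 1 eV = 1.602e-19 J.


Radius R = 20/2 nm = 1e-08 m
Confinement energy dE = pi^2 * hbar^2 / (2 * m_eff * m_e * R^2)
dE = pi^2 * (1.055e-34)^2 / (2 * 0.11 * 9.109e-31 * (1e-08)^2) J, divided by 1.602e-19 J/eV
dE = 0.0342 eV
Total band gap = E_g(bulk) + dE = 2.41 + 0.0342 = 2.4442 eV

2.4442


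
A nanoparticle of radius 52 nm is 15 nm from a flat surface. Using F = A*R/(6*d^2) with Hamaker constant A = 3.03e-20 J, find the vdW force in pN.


Convert to SI: R = 52 nm = 5.2e-08 m, d = 15 nm = 1.5e-08 m
F = A * R / (6 * d^2)
F = 3.03e-20 * 5.2e-08 / (6 * (1.5e-08)^2)
F = 1.16711e-12 N = 1.167 pN

1.167


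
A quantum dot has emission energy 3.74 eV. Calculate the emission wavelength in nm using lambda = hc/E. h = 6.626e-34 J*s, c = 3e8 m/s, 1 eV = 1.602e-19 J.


Convert energy: E = 3.74 eV = 3.74 * 1.602e-19 = 5.99148e-19 J
lambda = h*c / E = 6.626e-34 * 3e8 / 5.99148e-19
lambda = 3.31771e-07 m = 331.8 nm

331.8


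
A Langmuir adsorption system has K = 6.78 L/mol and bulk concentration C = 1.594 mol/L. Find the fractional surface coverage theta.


Langmuir isotherm: theta = K*C / (1 + K*C)
K*C = 6.78 * 1.594 = 10.80732
theta = 10.80732 / (1 + 10.80732) = 10.80732 / 11.80732
theta = 0.9153

0.9153


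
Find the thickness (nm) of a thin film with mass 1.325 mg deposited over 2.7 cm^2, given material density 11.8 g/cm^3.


Convert: m = 1.325 mg = 1.3250e-06 kg, A = 2.7 cm^2 = 2.7000e-04 m^2, rho = 11.8 g/cm^3 = 11800 kg/m^3
t = m / (A * rho)
t = 1.3250e-06 / (2.7000e-04 * 11800)
t = 4.1588e-07 m = 415.9 nm

415.9


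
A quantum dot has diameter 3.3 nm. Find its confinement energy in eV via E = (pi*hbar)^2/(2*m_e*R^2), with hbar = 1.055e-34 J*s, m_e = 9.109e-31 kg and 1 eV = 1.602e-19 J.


Radius R = 3.3/2 = 1.65 nm = 1.65e-09 m
E = (pi * 1.055e-34)^2 / (2 * 9.109e-31 * (1.65e-09)^2)
E(J) = 2.21481e-20
E = E(J) / 1.602e-19 = 0.1383 eV

0.1383


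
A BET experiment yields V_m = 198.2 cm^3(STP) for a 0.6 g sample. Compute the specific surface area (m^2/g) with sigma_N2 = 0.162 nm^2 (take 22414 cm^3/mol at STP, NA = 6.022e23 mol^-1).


Number of moles in monolayer = V_m / 22414 = 198.2 / 22414 = 0.00884269
Number of molecules = moles * NA = 0.00884269 * 6.022e23
SA = molecules * sigma / mass
SA = (198.2 / 22414) * 6.022e23 * 0.162e-18 / 0.6
SA = 1437.8 m^2/g

1437.8


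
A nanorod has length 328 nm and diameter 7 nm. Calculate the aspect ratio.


Aspect ratio AR = length / diameter
AR = 328 / 7
AR = 46.86

46.86


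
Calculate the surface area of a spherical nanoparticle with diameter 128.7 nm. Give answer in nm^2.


Radius r = 128.7/2 = 64.35 nm
Surface area SA = 4 * pi * r^2
SA = 4 * pi * (64.35)^2
SA = 52036.37 nm^2

52036.37


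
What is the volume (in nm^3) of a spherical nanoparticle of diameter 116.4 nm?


Radius r = 116.4/2 = 58.2 nm
Volume V = (4/3) * pi * r^3
V = (4/3) * pi * (58.2)^3
V = 825767.08 nm^3

825767.08


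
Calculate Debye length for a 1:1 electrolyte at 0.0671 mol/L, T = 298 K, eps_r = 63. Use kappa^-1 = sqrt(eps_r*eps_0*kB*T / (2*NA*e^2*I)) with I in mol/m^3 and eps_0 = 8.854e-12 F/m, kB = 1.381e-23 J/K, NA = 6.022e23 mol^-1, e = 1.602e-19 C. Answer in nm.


Ionic strength I = 0.0671 * 1^2 * 1000 = 67.1 mol/m^3
kappa^-1 = sqrt(63 * 8.854e-12 * 1.381e-23 * 298 / (2 * 6.022e23 * (1.602e-19)^2 * 67.1))
kappa^-1 = 1.052 nm

1.052


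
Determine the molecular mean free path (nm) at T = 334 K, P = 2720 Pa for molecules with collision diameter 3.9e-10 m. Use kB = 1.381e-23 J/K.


Mean free path: lambda = kB*T / (sqrt(2) * pi * d^2 * P)
lambda = 1.381e-23 * 334 / (sqrt(2) * pi * (3.9e-10)^2 * 2720)
lambda = 2.50944e-06 m
lambda = 2509.44 nm

2509.44


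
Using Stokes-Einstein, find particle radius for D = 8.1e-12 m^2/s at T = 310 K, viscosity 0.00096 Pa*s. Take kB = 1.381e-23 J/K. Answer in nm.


Stokes-Einstein: R = kB*T / (6*pi*eta*D)
R = 1.381e-23 * 310 / (6 * pi * 0.00096 * 8.1e-12)
R = 2.92077e-08 m = 29.21 nm

29.21


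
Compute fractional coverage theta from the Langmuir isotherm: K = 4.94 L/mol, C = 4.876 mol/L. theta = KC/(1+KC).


Langmuir isotherm: theta = K*C / (1 + K*C)
K*C = 4.94 * 4.876 = 24.08744
theta = 24.08744 / (1 + 24.08744) = 24.08744 / 25.08744
theta = 0.9601

0.9601


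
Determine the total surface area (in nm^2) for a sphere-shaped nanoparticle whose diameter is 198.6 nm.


Radius r = 198.6/2 = 99.3 nm
Surface area SA = 4 * pi * r^2
SA = 4 * pi * (99.3)^2
SA = 123910.57 nm^2

123910.57


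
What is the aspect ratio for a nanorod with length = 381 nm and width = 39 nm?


Aspect ratio AR = length / diameter
AR = 381 / 39
AR = 9.77

9.77


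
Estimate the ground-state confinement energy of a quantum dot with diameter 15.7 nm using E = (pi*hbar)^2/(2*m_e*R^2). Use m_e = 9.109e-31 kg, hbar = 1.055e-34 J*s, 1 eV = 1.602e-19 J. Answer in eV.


Radius R = 15.7/2 = 7.85 nm = 7.85e-09 m
E = (pi * 1.055e-34)^2 / (2 * 9.109e-31 * (7.85e-09)^2)
E(J) = 9.78509e-22
E = E(J) / 1.602e-19 = 0.0061 eV

0.0061


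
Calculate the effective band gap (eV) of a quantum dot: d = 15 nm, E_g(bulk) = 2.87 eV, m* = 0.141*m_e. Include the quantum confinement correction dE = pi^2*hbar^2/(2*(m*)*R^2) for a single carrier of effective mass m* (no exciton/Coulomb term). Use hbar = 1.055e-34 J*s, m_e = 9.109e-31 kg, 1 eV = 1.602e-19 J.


Radius R = 15/2 nm = 7.5e-09 m
Confinement energy dE = pi^2 * hbar^2 / (2 * m_eff * m_e * R^2)
dE = pi^2 * (1.055e-34)^2 / (2 * 0.141 * 9.109e-31 * (7.5e-09)^2) J, divided by 1.602e-19 J/eV
dE = 0.0475 eV
Total band gap = E_g(bulk) + dE = 2.87 + 0.0475 = 2.9175 eV

2.9175


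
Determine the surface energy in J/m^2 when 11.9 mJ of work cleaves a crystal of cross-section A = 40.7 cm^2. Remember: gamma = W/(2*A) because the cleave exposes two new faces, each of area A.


Convert: A = 40.7 cm^2 = 0.00407 m^2, W = 11.9 mJ = 0.0119 J
Cleaving exposes two faces of area A, so total new surface = 2*A and gamma = W / (2*A)
gamma = 0.0119 / (2 * 0.00407)
gamma = 1.462 J/m^2

1.462


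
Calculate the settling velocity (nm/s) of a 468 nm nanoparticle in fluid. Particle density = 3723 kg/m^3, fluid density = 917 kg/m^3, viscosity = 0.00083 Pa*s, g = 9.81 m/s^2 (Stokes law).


Radius R = 468/2 nm = 2.34e-07 m
Density difference = 3723 - 917 = 2806 kg/m^3
v = 2 * R^2 * (rho_p - rho_f) * g / (9 * eta)
v = 2 * (2.34e-07)^2 * 2806 * 9.81 / (9 * 0.00083)
v = 4.0355e-07 m/s = 403.5504 nm/s

403.5504


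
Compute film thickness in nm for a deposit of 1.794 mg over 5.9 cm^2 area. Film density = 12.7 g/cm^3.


Convert: m = 1.794 mg = 1.7940e-06 kg, A = 5.9 cm^2 = 5.9000e-04 m^2, rho = 12.7 g/cm^3 = 12700 kg/m^3
t = m / (A * rho)
t = 1.7940e-06 / (5.9000e-04 * 12700)
t = 2.3942e-07 m = 239.4 nm

239.4


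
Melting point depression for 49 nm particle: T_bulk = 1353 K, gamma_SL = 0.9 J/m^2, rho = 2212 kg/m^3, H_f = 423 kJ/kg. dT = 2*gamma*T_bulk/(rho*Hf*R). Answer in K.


Radius R = 49/2 = 24.5 nm = 2.45e-08 m
Convert H_f = 423 kJ/kg = 423000 J/kg
dT = 2 * gamma_SL * T_bulk / (rho * H_f * R)
dT = 2 * 0.9 * 1353 / (2212 * 423000 * 2.45e-08)
dT = 106.2 K

106.2


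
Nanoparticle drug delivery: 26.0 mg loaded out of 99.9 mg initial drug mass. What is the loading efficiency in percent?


Drug loading efficiency = (drug loaded / drug initial) * 100
DLE = 26.0 / 99.9 * 100
DLE = 0.2603 * 100
DLE = 26.03%

26.03


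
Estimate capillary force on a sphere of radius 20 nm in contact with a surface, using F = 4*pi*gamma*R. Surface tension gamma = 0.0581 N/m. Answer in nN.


Convert radius: R = 20 nm = 2e-08 m
F = 4 * pi * gamma * R
F = 4 * pi * 0.0581 * 2e-08
F = 1.46021e-08 N = 14.6021 nN

14.6021
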